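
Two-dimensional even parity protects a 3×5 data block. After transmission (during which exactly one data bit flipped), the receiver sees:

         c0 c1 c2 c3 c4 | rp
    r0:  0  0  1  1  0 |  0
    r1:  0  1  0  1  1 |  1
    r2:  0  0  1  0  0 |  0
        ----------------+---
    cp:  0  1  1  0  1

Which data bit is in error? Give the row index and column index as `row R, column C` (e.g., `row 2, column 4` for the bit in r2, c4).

Recompute each row's even parity and compare to rp:
  r0: data parity 0, sent rp 0 → ok
  r1: data parity 1, sent rp 1 → ok
  r2: data parity 1, sent rp 0 → mismatch
Recompute each column's even parity and compare to cp:
  c0: data parity 0, sent cp 0 → ok
  c1: data parity 1, sent cp 1 → ok
  c2: data parity 0, sent cp 1 → mismatch
  c3: data parity 0, sent cp 0 → ok
  c4: data parity 1, sent cp 1 → ok
Exactly one row (r2) and one column (c2) fail → the flipped bit is at their intersection.

row 2, column 2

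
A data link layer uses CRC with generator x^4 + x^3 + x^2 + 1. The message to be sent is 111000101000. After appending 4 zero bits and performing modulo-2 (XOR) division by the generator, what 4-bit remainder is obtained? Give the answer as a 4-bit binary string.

Append 4 zeros: 1110001010000000. Divide by 11101 (XOR where the leading bit is 1):
  pos 0: 11100 XOR 11101 = 00001
  pos 4: 10101 XOR 11101 = 01000
  pos 5: 10000 XOR 11101 = 01101
  pos 6: 11010 XOR 11101 = 00111
  pos 8: 11100 XOR 11101 = 00001
Remainder (last 4 bits) = 1000. This is the CRC / FCS.

1000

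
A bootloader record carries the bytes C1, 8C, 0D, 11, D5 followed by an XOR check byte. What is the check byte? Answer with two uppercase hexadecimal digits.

XOR the bytes together:
  start with 0xC1
  0xC1 ⊕ 0x8C = 0x4D
  0x4D ⊕ 0x0D = 0x40
  0x40 ⊕ 0x11 = 0x51
  0x51 ⊕ 0xD5 = 0x84

84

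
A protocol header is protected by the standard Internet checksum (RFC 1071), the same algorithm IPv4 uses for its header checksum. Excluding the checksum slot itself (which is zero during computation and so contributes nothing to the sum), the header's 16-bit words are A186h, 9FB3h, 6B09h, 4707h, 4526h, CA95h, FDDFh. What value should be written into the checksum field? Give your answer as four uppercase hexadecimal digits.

FF18

One's-complement addition (fold any carry out of bit 15 back into bit 0):
  0xA186 + 0x9FB3 = 0x14139 → wrap carry → 0x413A
  0x413A + 0x6B09 = 0x0AC43
  0xAC43 + 0x4707 = 0x0F34A
  0xF34A + 0x4526 = 0x13870 → wrap carry → 0x3871
  0x3871 + 0xCA95 = 0x10306 → wrap carry → 0x0307
  0x0307 + 0xFDDF = 0x100E6 → wrap carry → 0x00E7
One's-complement sum = 0x00E7.
Checksum = ~0x00E7 & 0xFFFF = 0xFF18.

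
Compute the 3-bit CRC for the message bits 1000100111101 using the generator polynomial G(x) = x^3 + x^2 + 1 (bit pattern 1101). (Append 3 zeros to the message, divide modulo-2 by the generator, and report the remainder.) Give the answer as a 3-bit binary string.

110

Append 3 zeros: 1000100111101000. Divide by 1101 (XOR where the leading bit is 1):
  pos 0: 1000 XOR 1101 = 0101
  pos 1: 1011 XOR 1101 = 0110
  pos 2: 1100 XOR 1101 = 0001
  pos 5: 1011 XOR 1101 = 0110
  pos 6: 1101 XOR 1101 = 0000
  pos 10: 1010 XOR 1101 = 0111
  pos 11: 1110 XOR 1101 = 0011
Remainder (last 3 bits) = 110. This is the CRC / FCS.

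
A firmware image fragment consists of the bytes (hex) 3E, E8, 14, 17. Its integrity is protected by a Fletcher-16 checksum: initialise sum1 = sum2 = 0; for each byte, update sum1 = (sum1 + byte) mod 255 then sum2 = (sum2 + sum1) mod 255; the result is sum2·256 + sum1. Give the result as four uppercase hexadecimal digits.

Running sums (mod 255):
  after byte 0 (3E): sum1=62, sum2=62
  after byte 1 (E8): sum1=39, sum2=101
  after byte 2 (14): sum1=59, sum2=160
  after byte 3 (17): sum1=82, sum2=242
Checksum = sum2·256 + sum1 = 242·256 + 82 = 62034 = 0xF252.

F252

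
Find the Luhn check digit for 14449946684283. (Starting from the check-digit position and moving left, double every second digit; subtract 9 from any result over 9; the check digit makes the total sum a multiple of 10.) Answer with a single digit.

9

Partial digits right→left: 3 8 2 4 8 6 6 4 9 9 4 4 4 1
Double every second digit counting from the check-digit position (so the 1st, 3rd, 5th, ... of the partial from the right).
  doubled (with −9 where >9): 6 4 7 3 9 8 8 → sum 45
  kept as-is: 8 4 6 4 9 4 1 → sum 36
Total = 45 + 36 = 81.
Check digit = (10 − (81 mod 10)) mod 10 = 9.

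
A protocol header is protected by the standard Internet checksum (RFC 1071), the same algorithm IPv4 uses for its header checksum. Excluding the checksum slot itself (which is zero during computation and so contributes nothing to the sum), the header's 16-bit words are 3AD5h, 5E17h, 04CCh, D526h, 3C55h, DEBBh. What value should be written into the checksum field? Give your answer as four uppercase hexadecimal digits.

One's-complement addition (fold any carry out of bit 15 back into bit 0):
  0x3AD5 + 0x5E17 = 0x098EC
  0x98EC + 0x04CC = 0x09DB8
  0x9DB8 + 0xD526 = 0x172DE → wrap carry → 0x72DF
  0x72DF + 0x3C55 = 0x0AF34
  0xAF34 + 0xDEBB = 0x18DEF → wrap carry → 0x8DF0
One's-complement sum = 0x8DF0.
Checksum = ~0x8DF0 & 0xFFFF = 0x720F.

720F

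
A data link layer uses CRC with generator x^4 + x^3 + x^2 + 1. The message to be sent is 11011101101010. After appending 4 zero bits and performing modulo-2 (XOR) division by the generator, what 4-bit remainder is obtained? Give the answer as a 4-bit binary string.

1110

Append 4 zeros: 110111011010100000. Divide by 11101 (XOR where the leading bit is 1):
  pos 0: 11011 XOR 11101 = 00110
  pos 2: 11010 XOR 11101 = 00111
  pos 4: 11111 XOR 11101 = 00010
  pos 7: 10010 XOR 11101 = 01111
  pos 8: 11111 XOR 11101 = 00010
  pos 11: 10000 XOR 11101 = 01101
  pos 12: 11010 XOR 11101 = 00111
Remainder (last 4 bits) = 1110. This is the CRC / FCS.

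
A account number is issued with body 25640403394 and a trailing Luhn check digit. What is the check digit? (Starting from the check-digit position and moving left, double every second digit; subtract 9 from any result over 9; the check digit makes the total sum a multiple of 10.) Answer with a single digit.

Partial digits right→left: 4 9 3 3 0 4 0 4 6 5 2
Double every second digit counting from the check-digit position (so the 1st, 3rd, 5th, ... of the partial from the right).
  doubled (with −9 where >9): 8 6 0 0 3 4 → sum 21
  kept as-is: 9 3 4 4 5 → sum 25
Total = 21 + 25 = 46.
Check digit = (10 − (46 mod 10)) mod 10 = 4.

4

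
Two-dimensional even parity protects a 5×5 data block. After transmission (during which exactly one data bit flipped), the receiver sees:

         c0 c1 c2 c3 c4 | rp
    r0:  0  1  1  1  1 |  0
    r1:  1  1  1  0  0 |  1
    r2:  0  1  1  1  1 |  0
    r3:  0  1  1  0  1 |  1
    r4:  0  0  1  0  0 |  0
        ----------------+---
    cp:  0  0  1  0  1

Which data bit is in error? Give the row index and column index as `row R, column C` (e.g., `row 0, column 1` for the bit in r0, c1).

Recompute each row's even parity and compare to rp:
  r0: data parity 0, sent rp 0 → ok
  r1: data parity 1, sent rp 1 → ok
  r2: data parity 0, sent rp 0 → ok
  r3: data parity 1, sent rp 1 → ok
  r4: data parity 1, sent rp 0 → mismatch
Recompute each column's even parity and compare to cp:
  c0: data parity 1, sent cp 0 → mismatch
  c1: data parity 0, sent cp 0 → ok
  c2: data parity 1, sent cp 1 → ok
  c3: data parity 0, sent cp 0 → ok
  c4: data parity 1, sent cp 1 → ok
Exactly one row (r4) and one column (c0) fail → the flipped bit is at their intersection.

row 4, column 0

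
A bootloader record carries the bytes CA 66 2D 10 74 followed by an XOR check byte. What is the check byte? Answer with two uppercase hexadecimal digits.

XOR the bytes together:
  start with 0xCA
  0xCA ⊕ 0x66 = 0xAC
  0xAC ⊕ 0x2D = 0x81
  0x81 ⊕ 0x10 = 0x91
  0x91 ⊕ 0x74 = 0xE5

E5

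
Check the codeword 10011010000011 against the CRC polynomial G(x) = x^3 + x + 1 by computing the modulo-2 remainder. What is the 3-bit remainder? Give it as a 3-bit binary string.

Modulo-2 division of 10011010000011 by 1011:
  pos 0: 1001 XOR 1011 = 0010
  pos 2: 1010 XOR 1011 = 0001
  pos 5: 1100 XOR 1011 = 0111
  pos 6: 1110 XOR 1011 = 0101
  pos 7: 1010 XOR 1011 = 0001
  pos 10: 1011 XOR 1011 = 0000
Remainder = 000 (zero — the frame passes the CRC check).

000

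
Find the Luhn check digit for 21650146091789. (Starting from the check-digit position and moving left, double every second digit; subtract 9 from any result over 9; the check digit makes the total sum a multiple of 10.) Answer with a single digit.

8

Partial digits right→left: 9 8 7 1 9 0 6 4 1 0 5 6 1 2
Double every second digit counting from the check-digit position (so the 1st, 3rd, 5th, ... of the partial from the right).
  doubled (with −9 where >9): 9 5 9 3 2 1 2 → sum 31
  kept as-is: 8 1 0 4 0 6 2 → sum 21
Total = 31 + 21 = 52.
Check digit = (10 − (52 mod 10)) mod 10 = 8.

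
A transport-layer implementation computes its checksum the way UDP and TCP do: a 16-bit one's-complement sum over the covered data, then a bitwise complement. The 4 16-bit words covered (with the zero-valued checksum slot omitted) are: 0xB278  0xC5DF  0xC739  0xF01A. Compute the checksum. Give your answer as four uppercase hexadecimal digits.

One's-complement addition (fold any carry out of bit 15 back into bit 0):
  0xB278 + 0xC5DF = 0x17857 → wrap carry → 0x7858
  0x7858 + 0xC739 = 0x13F91 → wrap carry → 0x3F92
  0x3F92 + 0xF01A = 0x12FAC → wrap carry → 0x2FAD
One's-complement sum = 0x2FAD.
Checksum = ~0x2FAD & 0xFFFF = 0xD052.

D052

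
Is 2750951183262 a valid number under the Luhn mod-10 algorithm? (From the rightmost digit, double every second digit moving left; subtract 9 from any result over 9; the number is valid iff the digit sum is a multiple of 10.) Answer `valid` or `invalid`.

From the right, keep odd positions and double even positions (subtract 9 from any doubled value over 9):
  doubled (positions 2,4,...): 3 6 2 1 0 5 → sum 17
  kept (positions 1,3,...): 2 2 8 1 9 5 2 → sum 29
Total = 46.
46 mod 10 = 6, so the number is invalid.

invalid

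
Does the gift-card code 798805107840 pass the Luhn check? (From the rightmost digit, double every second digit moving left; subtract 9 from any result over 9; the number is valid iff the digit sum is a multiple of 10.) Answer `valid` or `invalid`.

From the right, keep odd positions and double even positions (subtract 9 from any doubled value over 9):
  doubled (positions 2,4,...): 8 5 2 0 7 5 → sum 27
  kept (positions 1,3,...): 0 8 0 5 8 9 → sum 30
Total = 57.
57 mod 10 = 7, so the number is invalid.

invalid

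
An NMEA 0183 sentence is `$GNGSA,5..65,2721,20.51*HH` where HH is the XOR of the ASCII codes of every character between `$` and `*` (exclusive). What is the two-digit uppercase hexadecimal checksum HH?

68

XOR the ASCII codes of the payload characters:
  'G' = 0x47 → acc = 0x47
  'N' = 0x4E → acc = 0x09
  'G' = 0x47 → acc = 0x4E
  'S' = 0x53 → acc = 0x1D
  'A' = 0x41 → acc = 0x5C
  ',' = 0x2C → acc = 0x70
  '5' = 0x35 → acc = 0x45
  '.' = 0x2E → acc = 0x6B
  '.' = 0x2E → acc = 0x45
  '6' = 0x36 → acc = 0x73
  '5' = 0x35 → acc = 0x46
  ',' = 0x2C → acc = 0x6A
  '2' = 0x32 → acc = 0x58
  '7' = 0x37 → acc = 0x6F
  '2' = 0x32 → acc = 0x5D
  '1' = 0x31 → acc = 0x6C
  ',' = 0x2C → acc = 0x40
  '2' = 0x32 → acc = 0x72
  '0' = 0x30 → acc = 0x42
  '.' = 0x2E → acc = 0x6C
  '5' = 0x35 → acc = 0x59
  '1' = 0x31 → acc = 0x68
Checksum = 0x68.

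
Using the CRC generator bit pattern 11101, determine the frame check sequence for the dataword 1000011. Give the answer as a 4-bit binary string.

Append 4 zeros: 10000110000. Divide by 11101 (XOR where the leading bit is 1):
  pos 0: 10000 XOR 11101 = 01101
  pos 1: 11011 XOR 11101 = 00110
  pos 3: 11010 XOR 11101 = 00111
  pos 5: 11100 XOR 11101 = 00001
Remainder (last 4 bits) = 0010. This is the CRC / FCS.

0010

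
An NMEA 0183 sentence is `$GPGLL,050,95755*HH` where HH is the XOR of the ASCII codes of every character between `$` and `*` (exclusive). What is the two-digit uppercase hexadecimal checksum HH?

XOR the ASCII codes of the payload characters:
  'G' = 0x47 → acc = 0x47
  'P' = 0x50 → acc = 0x17
  'G' = 0x47 → acc = 0x50
  'L' = 0x4C → acc = 0x1C
  'L' = 0x4C → acc = 0x50
  ',' = 0x2C → acc = 0x7C
  '0' = 0x30 → acc = 0x4C
  '5' = 0x35 → acc = 0x79
  '0' = 0x30 → acc = 0x49
  ',' = 0x2C → acc = 0x65
  '9' = 0x39 → acc = 0x5C
  '5' = 0x35 → acc = 0x69
  '7' = 0x37 → acc = 0x5E
  '5' = 0x35 → acc = 0x6B
  '5' = 0x35 → acc = 0x5E
Checksum = 0x5E.

5E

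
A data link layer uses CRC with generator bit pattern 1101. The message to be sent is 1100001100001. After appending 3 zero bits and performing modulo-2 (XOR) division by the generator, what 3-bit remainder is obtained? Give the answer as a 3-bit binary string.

000

Append 3 zeros: 1100001100001000. Divide by 1101 (XOR where the leading bit is 1):
  pos 0: 1100 XOR 1101 = 0001
  pos 3: 1001 XOR 1101 = 0100
  pos 4: 1001 XOR 1101 = 0100
  pos 5: 1000 XOR 1101 = 0101
  pos 6: 1010 XOR 1101 = 0111
  pos 7: 1110 XOR 1101 = 0011
  pos 9: 1101 XOR 1101 = 0000
Remainder (last 3 bits) = 000. This is the CRC / FCS.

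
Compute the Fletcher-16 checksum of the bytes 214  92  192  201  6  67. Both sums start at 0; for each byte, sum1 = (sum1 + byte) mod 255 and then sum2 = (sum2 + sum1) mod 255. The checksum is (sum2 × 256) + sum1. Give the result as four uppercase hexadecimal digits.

8607

Running sums (mod 255):
  after byte 0 (214): sum1=214, sum2=214
  after byte 1 (92): sum1=51, sum2=10
  after byte 2 (192): sum1=243, sum2=253
  after byte 3 (201): sum1=189, sum2=187
  after byte 4 (6): sum1=195, sum2=127
  after byte 5 (67): sum1=7, sum2=134
Checksum = sum2·256 + sum1 = 134·256 + 7 = 34311 = 0x8607.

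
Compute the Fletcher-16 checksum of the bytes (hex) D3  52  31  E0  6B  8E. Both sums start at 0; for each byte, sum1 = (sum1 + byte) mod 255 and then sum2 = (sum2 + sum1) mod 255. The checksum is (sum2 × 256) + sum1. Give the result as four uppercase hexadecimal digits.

Running sums (mod 255):
  after byte 0 (D3): sum1=211, sum2=211
  after byte 1 (52): sum1=38, sum2=249
  after byte 2 (31): sum1=87, sum2=81
  after byte 3 (E0): sum1=56, sum2=137
  after byte 4 (6B): sum1=163, sum2=45
  after byte 5 (8E): sum1=50, sum2=95
Checksum = sum2·256 + sum1 = 95·256 + 50 = 24370 = 0x5F32.

5F32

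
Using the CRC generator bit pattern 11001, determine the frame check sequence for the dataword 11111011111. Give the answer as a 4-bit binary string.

1010

Append 4 zeros: 111110111110000. Divide by 11001 (XOR where the leading bit is 1):
  pos 0: 11111 XOR 11001 = 00110
  pos 2: 11001 XOR 11001 = 00000
  pos 7: 11110 XOR 11001 = 00111
  pos 9: 11100 XOR 11001 = 00101
Remainder (last 4 bits) = 1010. This is the CRC / FCS.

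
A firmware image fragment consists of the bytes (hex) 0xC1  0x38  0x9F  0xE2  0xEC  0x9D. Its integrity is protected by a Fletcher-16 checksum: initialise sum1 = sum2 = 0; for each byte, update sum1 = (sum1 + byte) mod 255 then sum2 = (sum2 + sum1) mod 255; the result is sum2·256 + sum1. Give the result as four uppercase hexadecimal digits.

4207

Running sums (mod 255):
  after byte 0 (0xC1): sum1=193, sum2=193
  after byte 1 (0x38): sum1=249, sum2=187
  after byte 2 (0x9F): sum1=153, sum2=85
  after byte 3 (0xE2): sum1=124, sum2=209
  after byte 4 (0xEC): sum1=105, sum2=59
  after byte 5 (0x9D): sum1=7, sum2=66
Checksum = sum2·256 + sum1 = 66·256 + 7 = 16903 = 0x4207.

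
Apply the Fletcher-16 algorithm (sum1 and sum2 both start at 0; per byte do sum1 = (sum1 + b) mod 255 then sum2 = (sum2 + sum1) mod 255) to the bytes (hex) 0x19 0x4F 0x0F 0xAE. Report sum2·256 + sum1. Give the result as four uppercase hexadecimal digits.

Running sums (mod 255):
  after byte 0 (0x19): sum1=25, sum2=25
  after byte 1 (0x4F): sum1=104, sum2=129
  after byte 2 (0x0F): sum1=119, sum2=248
  after byte 3 (0xAE): sum1=38, sum2=31
Checksum = sum2·256 + sum1 = 31·256 + 38 = 7974 = 0x1F26.

1F26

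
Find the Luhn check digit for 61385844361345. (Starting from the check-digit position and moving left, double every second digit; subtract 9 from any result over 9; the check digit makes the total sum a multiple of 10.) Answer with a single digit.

0

Partial digits right→left: 5 4 3 1 6 3 4 4 8 5 8 3 1 6
Double every second digit counting from the check-digit position (so the 1st, 3rd, 5th, ... of the partial from the right).
  doubled (with −9 where >9): 1 6 3 8 7 7 2 → sum 34
  kept as-is: 4 1 3 4 5 3 6 → sum 26
Total = 34 + 26 = 60.
Check digit = (10 − (60 mod 10)) mod 10 = 0.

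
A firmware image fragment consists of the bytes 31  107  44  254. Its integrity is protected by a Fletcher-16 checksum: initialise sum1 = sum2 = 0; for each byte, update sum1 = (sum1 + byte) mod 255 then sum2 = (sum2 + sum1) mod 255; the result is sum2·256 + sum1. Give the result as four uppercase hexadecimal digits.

Running sums (mod 255):
  after byte 0 (31): sum1=31, sum2=31
  after byte 1 (107): sum1=138, sum2=169
  after byte 2 (44): sum1=182, sum2=96
  after byte 3 (254): sum1=181, sum2=22
Checksum = sum2·256 + sum1 = 22·256 + 181 = 5813 = 0x16B5.

16B5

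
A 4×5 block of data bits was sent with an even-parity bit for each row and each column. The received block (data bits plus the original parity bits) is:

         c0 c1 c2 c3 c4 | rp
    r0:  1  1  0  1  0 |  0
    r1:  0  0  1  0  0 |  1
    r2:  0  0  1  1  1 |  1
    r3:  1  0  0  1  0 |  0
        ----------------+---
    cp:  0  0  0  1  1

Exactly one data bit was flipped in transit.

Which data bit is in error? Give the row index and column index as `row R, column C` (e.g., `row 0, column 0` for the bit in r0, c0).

Recompute each row's even parity and compare to rp:
  r0: data parity 1, sent rp 0 → mismatch
  r1: data parity 1, sent rp 1 → ok
  r2: data parity 1, sent rp 1 → ok
  r3: data parity 0, sent rp 0 → ok
Recompute each column's even parity and compare to cp:
  c0: data parity 0, sent cp 0 → ok
  c1: data parity 1, sent cp 0 → mismatch
  c2: data parity 0, sent cp 0 → ok
  c3: data parity 1, sent cp 1 → ok
  c4: data parity 1, sent cp 1 → ok
Exactly one row (r0) and one column (c1) fail → the flipped bit is at their intersection.

row 0, column 1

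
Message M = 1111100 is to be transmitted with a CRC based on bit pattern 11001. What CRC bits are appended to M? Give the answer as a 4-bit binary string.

Append 4 zeros: 11111000000. Divide by 11001 (XOR where the leading bit is 1):
  pos 0: 11111 XOR 11001 = 00110
  pos 2: 11000 XOR 11001 = 00001
  pos 6: 10000 XOR 11001 = 01001
Remainder (last 4 bits) = 1001. This is the CRC / FCS.

1001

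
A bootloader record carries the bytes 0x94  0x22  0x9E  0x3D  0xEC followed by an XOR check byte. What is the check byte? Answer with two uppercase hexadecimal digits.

F9

XOR the bytes together:
  start with 0x94
  0x94 ⊕ 0x22 = 0xB6
  0xB6 ⊕ 0x9E = 0x28
  0x28 ⊕ 0x3D = 0x15
  0x15 ⊕ 0xEC = 0xF9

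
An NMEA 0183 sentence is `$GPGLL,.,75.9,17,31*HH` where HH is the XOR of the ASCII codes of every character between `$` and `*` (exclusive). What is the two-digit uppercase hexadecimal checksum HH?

XOR the ASCII codes of the payload characters:
  'G' = 0x47 → acc = 0x47
  'P' = 0x50 → acc = 0x17
  'G' = 0x47 → acc = 0x50
  'L' = 0x4C → acc = 0x1C
  'L' = 0x4C → acc = 0x50
  ',' = 0x2C → acc = 0x7C
  '.' = 0x2E → acc = 0x52
  ',' = 0x2C → acc = 0x7E
  '7' = 0x37 → acc = 0x49
  '5' = 0x35 → acc = 0x7C
  '.' = 0x2E → acc = 0x52
  '9' = 0x39 → acc = 0x6B
  ',' = 0x2C → acc = 0x47
  '1' = 0x31 → acc = 0x76
  '7' = 0x37 → acc = 0x41
  ',' = 0x2C → acc = 0x6D
  '3' = 0x33 → acc = 0x5E
  '1' = 0x31 → acc = 0x6F
Checksum = 0x6F.

6F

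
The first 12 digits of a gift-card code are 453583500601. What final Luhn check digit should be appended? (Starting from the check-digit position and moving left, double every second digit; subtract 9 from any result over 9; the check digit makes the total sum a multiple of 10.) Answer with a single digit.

7

Partial digits right→left: 1 0 6 0 0 5 3 8 5 3 5 4
Double every second digit counting from the check-digit position (so the 1st, 3rd, 5th, ... of the partial from the right).
  doubled (with −9 where >9): 2 3 0 6 1 1 → sum 13
  kept as-is: 0 0 5 8 3 4 → sum 20
Total = 13 + 20 = 33.
Check digit = (10 − (33 mod 10)) mod 10 = 7.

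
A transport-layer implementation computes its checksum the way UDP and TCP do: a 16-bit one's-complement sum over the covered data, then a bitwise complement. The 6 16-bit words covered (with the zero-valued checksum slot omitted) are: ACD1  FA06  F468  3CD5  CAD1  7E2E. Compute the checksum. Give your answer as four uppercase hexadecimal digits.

DEE8

One's-complement addition (fold any carry out of bit 15 back into bit 0):
  0xACD1 + 0xFA06 = 0x1A6D7 → wrap carry → 0xA6D8
  0xA6D8 + 0xF468 = 0x19B40 → wrap carry → 0x9B41
  0x9B41 + 0x3CD5 = 0x0D816
  0xD816 + 0xCAD1 = 0x1A2E7 → wrap carry → 0xA2E8
  0xA2E8 + 0x7E2E = 0x12116 → wrap carry → 0x2117
One's-complement sum = 0x2117.
Checksum = ~0x2117 & 0xFFFF = 0xDEE8.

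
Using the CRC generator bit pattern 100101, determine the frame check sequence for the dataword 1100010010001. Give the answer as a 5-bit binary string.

11001

Append 5 zeros: 110001001000100000. Divide by 100101 (XOR where the leading bit is 1):
  pos 0: 110001 XOR 100101 = 010100
  pos 1: 101000 XOR 100101 = 001101
  pos 3: 110101 XOR 100101 = 010000
  pos 4: 100000 XOR 100101 = 000101
  pos 7: 101001 XOR 100101 = 001100
  pos 9: 110000 XOR 100101 = 010101
  pos 10: 101010 XOR 100101 = 001111
  pos 12: 111100 XOR 100101 = 011001
Remainder (last 5 bits) = 11001. This is the CRC / FCS.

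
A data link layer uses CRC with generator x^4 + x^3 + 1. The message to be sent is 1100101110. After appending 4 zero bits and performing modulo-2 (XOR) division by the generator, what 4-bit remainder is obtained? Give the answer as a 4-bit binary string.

Append 4 zeros: 11001011100000. Divide by 11001 (XOR where the leading bit is 1):
  pos 0: 11001 XOR 11001 = 00000
  pos 6: 11100 XOR 11001 = 00101
  pos 8: 10100 XOR 11001 = 01101
  pos 9: 11010 XOR 11001 = 00011
Remainder (last 4 bits) = 0011. This is the CRC / FCS.

0011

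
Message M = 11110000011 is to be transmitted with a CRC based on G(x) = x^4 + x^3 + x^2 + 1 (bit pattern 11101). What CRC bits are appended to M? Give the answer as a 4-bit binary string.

Append 4 zeros: 111100000110000. Divide by 11101 (XOR where the leading bit is 1):
  pos 0: 11110 XOR 11101 = 00011
  pos 3: 11000 XOR 11101 = 00101
  pos 5: 10101 XOR 11101 = 01000
  pos 6: 10001 XOR 11101 = 01100
  pos 7: 11000 XOR 11101 = 00101
  pos 9: 10100 XOR 11101 = 01001
  pos 10: 10010 XOR 11101 = 01111
Remainder (last 4 bits) = 1111. This is the CRC / FCS.

1111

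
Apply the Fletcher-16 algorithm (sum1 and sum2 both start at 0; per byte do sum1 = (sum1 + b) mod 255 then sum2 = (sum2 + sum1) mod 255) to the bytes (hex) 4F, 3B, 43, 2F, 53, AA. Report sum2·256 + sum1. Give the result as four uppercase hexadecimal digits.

Running sums (mod 255):
  after byte 0 (4F): sum1=79, sum2=79
  after byte 1 (3B): sum1=138, sum2=217
  after byte 2 (43): sum1=205, sum2=167
  after byte 3 (2F): sum1=252, sum2=164
  after byte 4 (53): sum1=80, sum2=244
  after byte 5 (AA): sum1=250, sum2=239
Checksum = sum2·256 + sum1 = 239·256 + 250 = 61434 = 0xEFFA.

EFFA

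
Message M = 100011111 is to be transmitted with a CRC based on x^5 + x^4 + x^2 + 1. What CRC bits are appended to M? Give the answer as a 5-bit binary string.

Append 5 zeros: 10001111100000. Divide by 110101 (XOR where the leading bit is 1):
  pos 0: 100011 XOR 110101 = 010110
  pos 1: 101101 XOR 110101 = 011000
  pos 2: 110001 XOR 110101 = 000100
  pos 5: 100100 XOR 110101 = 010001
  pos 6: 100010 XOR 110101 = 010111
  pos 7: 101110 XOR 110101 = 011011
  pos 8: 110110 XOR 110101 = 000011
Remainder (last 5 bits) = 00011. This is the CRC / FCS.

00011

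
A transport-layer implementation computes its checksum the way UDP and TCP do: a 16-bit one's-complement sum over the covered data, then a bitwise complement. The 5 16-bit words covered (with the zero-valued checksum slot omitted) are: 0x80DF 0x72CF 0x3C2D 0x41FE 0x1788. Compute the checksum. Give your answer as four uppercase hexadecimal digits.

769D

One's-complement addition (fold any carry out of bit 15 back into bit 0):
  0x80DF + 0x72CF = 0x0F3AE
  0xF3AE + 0x3C2D = 0x12FDB → wrap carry → 0x2FDC
  0x2FDC + 0x41FE = 0x071DA
  0x71DA + 0x1788 = 0x08962
One's-complement sum = 0x8962.
Checksum = ~0x8962 & 0xFFFF = 0x769D.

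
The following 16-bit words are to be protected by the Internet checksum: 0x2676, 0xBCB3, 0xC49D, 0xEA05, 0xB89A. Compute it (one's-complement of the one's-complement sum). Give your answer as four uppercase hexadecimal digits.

B597

One's-complement addition (fold any carry out of bit 15 back into bit 0):
  0x2676 + 0xBCB3 = 0x0E329
  0xE329 + 0xC49D = 0x1A7C6 → wrap carry → 0xA7C7
  0xA7C7 + 0xEA05 = 0x191CC → wrap carry → 0x91CD
  0x91CD + 0xB89A = 0x14A67 → wrap carry → 0x4A68
One's-complement sum = 0x4A68.
Checksum = ~0x4A68 & 0xFFFF = 0xB597.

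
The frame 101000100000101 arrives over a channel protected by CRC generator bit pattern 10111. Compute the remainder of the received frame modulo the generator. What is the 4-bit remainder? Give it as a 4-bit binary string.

1000

Modulo-2 division of 101000100000101 by 10111:
  pos 0: 10100 XOR 10111 = 00011
  pos 3: 11010 XOR 10111 = 01101
  pos 4: 11010 XOR 10111 = 01101
  pos 5: 11010 XOR 10111 = 01101
  pos 6: 11010 XOR 10111 = 01101
  pos 7: 11010 XOR 10111 = 01101
  pos 8: 11011 XOR 10111 = 01100
  pos 9: 11000 XOR 10111 = 01111
  pos 10: 11111 XOR 10111 = 01000
Remainder = 1000 (nonzero — an error is detected).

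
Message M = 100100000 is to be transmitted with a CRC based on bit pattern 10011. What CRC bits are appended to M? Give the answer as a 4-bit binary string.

Append 4 zeros: 1001000000000. Divide by 10011 (XOR where the leading bit is 1):
  pos 0: 10010 XOR 10011 = 00001
  pos 4: 10000 XOR 10011 = 00011
  pos 7: 11000 XOR 10011 = 01011
  pos 8: 10110 XOR 10011 = 00101
Remainder (last 4 bits) = 0101. This is the CRC / FCS.

0101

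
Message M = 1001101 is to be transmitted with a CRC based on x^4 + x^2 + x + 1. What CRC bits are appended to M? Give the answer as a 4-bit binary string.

Append 4 zeros: 10011010000. Divide by 10111 (XOR where the leading bit is 1):
  pos 0: 10011 XOR 10111 = 00100
  pos 2: 10001 XOR 10111 = 00110
  pos 4: 11000 XOR 10111 = 01111
  pos 5: 11110 XOR 10111 = 01001
  pos 6: 10010 XOR 10111 = 00101
Remainder (last 4 bits) = 0101. This is the CRC / FCS.

0101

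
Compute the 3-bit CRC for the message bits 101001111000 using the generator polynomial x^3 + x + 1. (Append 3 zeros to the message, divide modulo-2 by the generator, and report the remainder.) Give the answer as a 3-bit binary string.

Append 3 zeros: 101001111000000. Divide by 1011 (XOR where the leading bit is 1):
  pos 0: 1010 XOR 1011 = 0001
  pos 3: 1011 XOR 1011 = 0000
  pos 7: 1100 XOR 1011 = 0111
  pos 8: 1110 XOR 1011 = 0101
  pos 9: 1010 XOR 1011 = 0001
Remainder (last 3 bits) = 100. This is the CRC / FCS.

100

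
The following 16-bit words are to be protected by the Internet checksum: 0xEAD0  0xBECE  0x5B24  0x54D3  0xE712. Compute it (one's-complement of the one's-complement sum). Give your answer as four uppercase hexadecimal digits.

BF55

One's-complement addition (fold any carry out of bit 15 back into bit 0):
  0xEAD0 + 0xBECE = 0x1A99E → wrap carry → 0xA99F
  0xA99F + 0x5B24 = 0x104C3 → wrap carry → 0x04C4
  0x04C4 + 0x54D3 = 0x05997
  0x5997 + 0xE712 = 0x140A9 → wrap carry → 0x40AA
One's-complement sum = 0x40AA.
Checksum = ~0x40AA & 0xFFFF = 0xBF55.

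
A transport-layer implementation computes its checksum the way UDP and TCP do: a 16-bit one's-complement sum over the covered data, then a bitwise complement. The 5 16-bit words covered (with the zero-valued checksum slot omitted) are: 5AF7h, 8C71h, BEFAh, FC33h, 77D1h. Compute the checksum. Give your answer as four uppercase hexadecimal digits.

One's-complement addition (fold any carry out of bit 15 back into bit 0):
  0x5AF7 + 0x8C71 = 0x0E768
  0xE768 + 0xBEFA = 0x1A662 → wrap carry → 0xA663
  0xA663 + 0xFC33 = 0x1A296 → wrap carry → 0xA297
  0xA297 + 0x77D1 = 0x11A68 → wrap carry → 0x1A69
One's-complement sum = 0x1A69.
Checksum = ~0x1A69 & 0xFFFF = 0xE596.

E596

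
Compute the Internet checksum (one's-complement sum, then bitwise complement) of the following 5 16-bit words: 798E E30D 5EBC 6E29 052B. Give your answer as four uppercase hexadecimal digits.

D152

One's-complement addition (fold any carry out of bit 15 back into bit 0):
  0x798E + 0xE30D = 0x15C9B → wrap carry → 0x5C9C
  0x5C9C + 0x5EBC = 0x0BB58
  0xBB58 + 0x6E29 = 0x12981 → wrap carry → 0x2982
  0x2982 + 0x052B = 0x02EAD
One's-complement sum = 0x2EAD.
Checksum = ~0x2EAD & 0xFFFF = 0xD152.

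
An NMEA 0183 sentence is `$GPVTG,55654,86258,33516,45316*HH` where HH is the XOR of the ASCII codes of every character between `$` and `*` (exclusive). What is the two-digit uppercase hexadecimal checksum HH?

53

XOR the ASCII codes of the payload characters:
  'G' = 0x47 → acc = 0x47
  'P' = 0x50 → acc = 0x17
  'V' = 0x56 → acc = 0x41
  'T' = 0x54 → acc = 0x15
  'G' = 0x47 → acc = 0x52
  ',' = 0x2C → acc = 0x7E
  '5' = 0x35 → acc = 0x4B
  '5' = 0x35 → acc = 0x7E
  '6' = 0x36 → acc = 0x48
  '5' = 0x35 → acc = 0x7D
  '4' = 0x34 → acc = 0x49
  ',' = 0x2C → acc = 0x65
  '8' = 0x38 → acc = 0x5D
  '6' = 0x36 → acc = 0x6B
  '2' = 0x32 → acc = 0x59
  '5' = 0x35 → acc = 0x6C
  '8' = 0x38 → acc = 0x54
  ',' = 0x2C → acc = 0x78
  '3' = 0x33 → acc = 0x4B
  '3' = 0x33 → acc = 0x78
  '5' = 0x35 → acc = 0x4D
  '1' = 0x31 → acc = 0x7C
  '6' = 0x36 → acc = 0x4A
  ',' = 0x2C → acc = 0x66
  '4' = 0x34 → acc = 0x52
  '5' = 0x35 → acc = 0x67
  '3' = 0x33 → acc = 0x54
  '1' = 0x31 → acc = 0x65
  '6' = 0x36 → acc = 0x53
Checksum = 0x53.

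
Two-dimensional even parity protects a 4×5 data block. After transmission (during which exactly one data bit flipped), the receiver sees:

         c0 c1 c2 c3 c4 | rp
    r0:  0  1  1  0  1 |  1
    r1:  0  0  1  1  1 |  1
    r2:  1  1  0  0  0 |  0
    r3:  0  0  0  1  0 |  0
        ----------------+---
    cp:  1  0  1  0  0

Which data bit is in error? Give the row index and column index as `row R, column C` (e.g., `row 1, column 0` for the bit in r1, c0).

Recompute each row's even parity and compare to rp:
  r0: data parity 1, sent rp 1 → ok
  r1: data parity 1, sent rp 1 → ok
  r2: data parity 0, sent rp 0 → ok
  r3: data parity 1, sent rp 0 → mismatch
Recompute each column's even parity and compare to cp:
  c0: data parity 1, sent cp 1 → ok
  c1: data parity 0, sent cp 0 → ok
  c2: data parity 0, sent cp 1 → mismatch
  c3: data parity 0, sent cp 0 → ok
  c4: data parity 0, sent cp 0 → ok
Exactly one row (r3) and one column (c2) fail → the flipped bit is at their intersection.

row 3, column 2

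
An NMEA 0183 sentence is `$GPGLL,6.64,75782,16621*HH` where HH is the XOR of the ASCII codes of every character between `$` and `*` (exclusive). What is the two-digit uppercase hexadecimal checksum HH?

6B

XOR the ASCII codes of the payload characters:
  'G' = 0x47 → acc = 0x47
  'P' = 0x50 → acc = 0x17
  'G' = 0x47 → acc = 0x50
  'L' = 0x4C → acc = 0x1C
  'L' = 0x4C → acc = 0x50
  ',' = 0x2C → acc = 0x7C
  '6' = 0x36 → acc = 0x4A
  '.' = 0x2E → acc = 0x64
  '6' = 0x36 → acc = 0x52
  '4' = 0x34 → acc = 0x66
  ',' = 0x2C → acc = 0x4A
  '7' = 0x37 → acc = 0x7D
  '5' = 0x35 → acc = 0x48
  '7' = 0x37 → acc = 0x7F
  '8' = 0x38 → acc = 0x47
  '2' = 0x32 → acc = 0x75
  ',' = 0x2C → acc = 0x59
  '1' = 0x31 → acc = 0x68
  '6' = 0x36 → acc = 0x5E
  '6' = 0x36 → acc = 0x68
  '2' = 0x32 → acc = 0x5A
  '1' = 0x31 → acc = 0x6B
Checksum = 0x6B.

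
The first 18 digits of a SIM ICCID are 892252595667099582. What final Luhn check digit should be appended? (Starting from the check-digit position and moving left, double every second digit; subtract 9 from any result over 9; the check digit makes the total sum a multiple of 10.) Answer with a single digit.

Partial digits right→left: 2 8 5 9 9 0 7 6 6 5 9 5 2 5 2 2 9 8
Double every second digit counting from the check-digit position (so the 1st, 3rd, 5th, ... of the partial from the right).
  doubled (with −9 where >9): 4 1 9 5 3 9 4 4 9 → sum 48
  kept as-is: 8 9 0 6 5 5 5 2 8 → sum 48
Total = 48 + 48 = 96.
Check digit = (10 − (96 mod 10)) mod 10 = 4.

4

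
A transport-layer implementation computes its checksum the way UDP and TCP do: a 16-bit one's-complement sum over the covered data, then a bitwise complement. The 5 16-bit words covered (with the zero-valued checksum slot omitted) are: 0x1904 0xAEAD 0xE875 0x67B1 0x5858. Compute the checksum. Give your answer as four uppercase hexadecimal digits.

8FCE

One's-complement addition (fold any carry out of bit 15 back into bit 0):
  0x1904 + 0xAEAD = 0x0C7B1
  0xC7B1 + 0xE875 = 0x1B026 → wrap carry → 0xB027
  0xB027 + 0x67B1 = 0x117D8 → wrap carry → 0x17D9
  0x17D9 + 0x5858 = 0x07031
One's-complement sum = 0x7031.
Checksum = ~0x7031 & 0xFFFF = 0x8FCE.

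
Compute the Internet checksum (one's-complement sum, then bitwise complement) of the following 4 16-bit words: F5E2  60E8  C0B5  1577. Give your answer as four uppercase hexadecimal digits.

One's-complement addition (fold any carry out of bit 15 back into bit 0):
  0xF5E2 + 0x60E8 = 0x156CA → wrap carry → 0x56CB
  0x56CB + 0xC0B5 = 0x11780 → wrap carry → 0x1781
  0x1781 + 0x1577 = 0x02CF8
One's-complement sum = 0x2CF8.
Checksum = ~0x2CF8 & 0xFFFF = 0xD307.

D307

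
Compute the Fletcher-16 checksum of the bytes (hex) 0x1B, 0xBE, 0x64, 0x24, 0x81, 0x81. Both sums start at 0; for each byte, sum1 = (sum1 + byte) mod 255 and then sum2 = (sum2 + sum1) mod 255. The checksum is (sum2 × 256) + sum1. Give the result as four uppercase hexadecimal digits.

Running sums (mod 255):
  after byte 0 (0x1B): sum1=27, sum2=27
  after byte 1 (0xBE): sum1=217, sum2=244
  after byte 2 (0x64): sum1=62, sum2=51
  after byte 3 (0x24): sum1=98, sum2=149
  after byte 4 (0x81): sum1=227, sum2=121
  after byte 5 (0x81): sum1=101, sum2=222
Checksum = sum2·256 + sum1 = 222·256 + 101 = 56933 = 0xDE65.

DE65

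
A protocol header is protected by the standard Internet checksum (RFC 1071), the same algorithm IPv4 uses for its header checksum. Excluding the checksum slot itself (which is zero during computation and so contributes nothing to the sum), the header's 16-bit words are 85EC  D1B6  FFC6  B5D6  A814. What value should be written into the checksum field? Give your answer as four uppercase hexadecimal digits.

One's-complement addition (fold any carry out of bit 15 back into bit 0):
  0x85EC + 0xD1B6 = 0x157A2 → wrap carry → 0x57A3
  0x57A3 + 0xFFC6 = 0x15769 → wrap carry → 0x576A
  0x576A + 0xB5D6 = 0x10D40 → wrap carry → 0x0D41
  0x0D41 + 0xA814 = 0x0B555
One's-complement sum = 0xB555.
Checksum = ~0xB555 & 0xFFFF = 0x4AAA.

4AAA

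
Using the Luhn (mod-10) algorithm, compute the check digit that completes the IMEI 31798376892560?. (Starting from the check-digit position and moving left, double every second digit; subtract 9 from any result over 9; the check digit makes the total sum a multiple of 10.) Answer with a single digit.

9

Partial digits right→left: 0 6 5 2 9 8 6 7 3 8 9 7 1 3
Double every second digit counting from the check-digit position (so the 1st, 3rd, 5th, ... of the partial from the right).
  doubled (with −9 where >9): 0 1 9 3 6 9 2 → sum 30
  kept as-is: 6 2 8 7 8 7 3 → sum 41
Total = 30 + 41 = 71.
Check digit = (10 − (71 mod 10)) mod 10 = 9.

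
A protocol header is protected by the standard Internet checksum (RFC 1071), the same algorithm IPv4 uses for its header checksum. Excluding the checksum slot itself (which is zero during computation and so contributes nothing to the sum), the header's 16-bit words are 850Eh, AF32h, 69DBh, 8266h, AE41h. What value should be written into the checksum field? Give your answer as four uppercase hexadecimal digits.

One's-complement addition (fold any carry out of bit 15 back into bit 0):
  0x850E + 0xAF32 = 0x13440 → wrap carry → 0x3441
  0x3441 + 0x69DB = 0x09E1C
  0x9E1C + 0x8266 = 0x12082 → wrap carry → 0x2083
  0x2083 + 0xAE41 = 0x0CEC4
One's-complement sum = 0xCEC4.
Checksum = ~0xCEC4 & 0xFFFF = 0x313B.

313B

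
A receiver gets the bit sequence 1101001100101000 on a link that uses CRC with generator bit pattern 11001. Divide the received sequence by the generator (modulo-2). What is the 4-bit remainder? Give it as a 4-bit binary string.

0110

Modulo-2 division of 1101001100101000 by 11001:
  pos 0: 11010 XOR 11001 = 00011
  pos 3: 11011 XOR 11001 = 00010
  pos 6: 10001 XOR 11001 = 01000
  pos 7: 10000 XOR 11001 = 01001
  pos 8: 10011 XOR 11001 = 01010
  pos 9: 10100 XOR 11001 = 01101
  pos 10: 11010 XOR 11001 = 00011
Remainder = 0110 (nonzero — an error is detected).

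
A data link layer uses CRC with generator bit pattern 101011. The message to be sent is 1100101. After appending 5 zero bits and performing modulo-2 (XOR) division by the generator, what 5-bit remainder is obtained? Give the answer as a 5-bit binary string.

Append 5 zeros: 110010100000. Divide by 101011 (XOR where the leading bit is 1):
  pos 0: 110010 XOR 101011 = 011001
  pos 1: 110011 XOR 101011 = 011000
  pos 2: 110000 XOR 101011 = 011011
  pos 3: 110110 XOR 101011 = 011101
  pos 4: 111010 XOR 101011 = 010001
  pos 5: 100010 XOR 101011 = 001001
Remainder (last 5 bits) = 10010. This is the CRC / FCS.

10010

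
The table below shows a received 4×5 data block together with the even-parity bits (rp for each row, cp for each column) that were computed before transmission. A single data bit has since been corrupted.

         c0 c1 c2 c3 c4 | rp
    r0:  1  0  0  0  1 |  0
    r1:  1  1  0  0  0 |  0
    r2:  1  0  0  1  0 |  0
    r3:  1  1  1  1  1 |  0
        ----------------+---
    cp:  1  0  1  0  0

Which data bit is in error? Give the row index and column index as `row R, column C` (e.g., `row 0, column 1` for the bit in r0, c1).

row 3, column 0

Recompute each row's even parity and compare to rp:
  r0: data parity 0, sent rp 0 → ok
  r1: data parity 0, sent rp 0 → ok
  r2: data parity 0, sent rp 0 → ok
  r3: data parity 1, sent rp 0 → mismatch
Recompute each column's even parity and compare to cp:
  c0: data parity 0, sent cp 1 → mismatch
  c1: data parity 0, sent cp 0 → ok
  c2: data parity 1, sent cp 1 → ok
  c3: data parity 0, sent cp 0 → ok
  c4: data parity 0, sent cp 0 → ok
Exactly one row (r3) and one column (c0) fail → the flipped bit is at their intersection.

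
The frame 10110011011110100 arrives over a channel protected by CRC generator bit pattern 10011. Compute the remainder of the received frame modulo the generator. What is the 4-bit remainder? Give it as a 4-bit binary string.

1101

Modulo-2 division of 10110011011110100 by 10011:
  pos 0: 10110 XOR 10011 = 00101
  pos 2: 10101 XOR 10011 = 00110
  pos 4: 11010 XOR 10011 = 01001
  pos 5: 10011 XOR 10011 = 00000
  pos 10: 11101 XOR 10011 = 01110
  pos 11: 11100 XOR 10011 = 01111
  pos 12: 11110 XOR 10011 = 01101
Remainder = 1101 (nonzero — an error is detected).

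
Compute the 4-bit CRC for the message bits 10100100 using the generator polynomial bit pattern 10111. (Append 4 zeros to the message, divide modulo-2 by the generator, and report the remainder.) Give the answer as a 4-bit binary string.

1000

Append 4 zeros: 101001000000. Divide by 10111 (XOR where the leading bit is 1):
  pos 0: 10100 XOR 10111 = 00011
  pos 3: 11100 XOR 10111 = 01011
  pos 4: 10110 XOR 10111 = 00001
Remainder (last 4 bits) = 1000. This is the CRC / FCS.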